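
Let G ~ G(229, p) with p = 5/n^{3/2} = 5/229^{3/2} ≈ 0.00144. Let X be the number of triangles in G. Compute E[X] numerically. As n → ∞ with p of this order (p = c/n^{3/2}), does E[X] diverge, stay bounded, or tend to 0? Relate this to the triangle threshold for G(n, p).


Number of potential triangles: C(229, 3) = 1975354.
Each occurs with probability p³ ≈ (0.00144)³ ≈ 3.00366e-09.
By linearity: E[X] = C(229, 3)·p³ ≈ 1975354 · 3.00366e-09 ≈ 0.006.
Since α = 3/2 > 1, p = c/n^{3/2} = o(1/n) is below the triangle threshold p ~ 1/n. Asymptotically E[X] ~ (c³/6)·n^{3(1−α)} = (5³/6)·n^{-1.5} → 0, so by Markov's inequality G has no triangles w.h.p.

E[X] ≈ 0.006; in regime p = Θ(1/n^{3/2}) E[X] tends to 0 (below the triangle threshold p ~ 1/n).


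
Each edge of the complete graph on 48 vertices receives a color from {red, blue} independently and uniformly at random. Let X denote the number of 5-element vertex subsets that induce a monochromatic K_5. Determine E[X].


Let X = Σ_S X_S over the C(48, 5) = 1712304 subsets S of size 5, where X_S = 1 if the K_5 on S is monochromatic.
For a fixed S, the K_5 on S has C(5, 2) = 10 edges. P[all 10 edges red] = (1/2)^10, and likewise for blue, so P[monochromatic] = 2·(1/2)^10 = 2^{1 − 10} = 1/512.
Summing: E[X] = C(48, 5) · 2^{1 − 10} = 1712304 · 1/512 = 107019/32.
Numerically: E[X] ≈ 3344.343750.

E[X] = C(48,5)·2^(1−C(5,2)) = 107019/32 ≈ 3344.343750.


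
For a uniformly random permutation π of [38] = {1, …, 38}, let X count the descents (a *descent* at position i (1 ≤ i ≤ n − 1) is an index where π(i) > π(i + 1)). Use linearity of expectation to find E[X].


Write X = Σ X_I over i = 1, …, 37, with X_I the indicator of one descent.
There are 37 indicators.
For each fixed i, the pair (π(i), π(i+1)) is a uniformly random ordered pair of distinct values from {1, …, 38}; by symmetry P[π(i) > π(i+1)] = 1/2.
By linearity: E[X] = 37 · (1/2) = (38 − 1) · (1/2) = 37/2 ≈ 18.500000.

E[X] = 37/2 = 18.500000.


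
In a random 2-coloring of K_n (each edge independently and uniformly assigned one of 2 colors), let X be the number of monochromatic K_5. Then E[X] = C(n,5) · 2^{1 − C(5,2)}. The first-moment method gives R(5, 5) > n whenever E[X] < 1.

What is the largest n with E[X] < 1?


We need C(n, 5) · 2^{1 − 10} < 1, i.e. C(n, 5) < 2^{10 − 1} = 512.
Check values of n near the boundary:
  n = 9: C(9, 5) = 126; 126 < 512? YES
  n = 10: C(10, 5) = 252; 252 < 512? YES
  n = 11: C(11, 5) = 462; 462 < 512? YES
  n = 12: C(12, 5) = 792; 792 < 512? NO
  n = 13: C(13, 5) = 1287; 1287 < 512? NO
  n = 14: C(14, 5) = 2002; 2002 < 512? NO
The largest n with C(n, 5) < 512 is n = 11 (where E[X] = 231/256 ≈ 0.90234). Hence R(5, 5) > 11, i.e. R(5, 5) ≥ 12.

Largest n = 11; hence R(5, 5) > 11.


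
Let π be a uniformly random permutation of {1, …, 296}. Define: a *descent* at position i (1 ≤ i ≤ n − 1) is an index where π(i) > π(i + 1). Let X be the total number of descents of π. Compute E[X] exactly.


Write X = Σ X_I over i = 1, …, 295, with X_I the indicator of one descent.
There are 295 indicators.
For each fixed i, the pair (π(i), π(i+1)) is a uniformly random ordered pair of distinct values from {1, …, 296}; by symmetry P[π(i) > π(i+1)] = 1/2.
By linearity: E[X] = 295 · (1/2) = (296 − 1) · (1/2) = 295/2 ≈ 147.5000.

E[X] = 295/2 = 147.5000.


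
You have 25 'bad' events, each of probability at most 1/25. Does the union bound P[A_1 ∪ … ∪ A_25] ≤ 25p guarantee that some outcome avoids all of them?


Union bound: P[∪_{i=1}^{25} A_i] ≤ Σ_i P[A_i] ≤ 25·p = 25·(1/25) = 1.
Numerically: 1 ≈ 1.0000000.
Is 1 < 1? NO.
Since the bound 1 is ≥ 1, the union bound is uninformative here; it does NOT by itself certify existence.

25·p = 1 ≈ 1.0000000; existence NOT certified by the union bound.


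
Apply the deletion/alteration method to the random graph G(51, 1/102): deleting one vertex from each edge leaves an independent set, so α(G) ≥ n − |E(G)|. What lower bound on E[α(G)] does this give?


E[|E(G)|] = C(51, 2)·p = 1275 · (1/102) = 25/2.
E[α(G)] ≥ n − E[|E(G)|] = 51 − 25/2 = 77/2.
Numerically: ≈ 38.5000.
(This is only a lower bound; the true E[α(G)] may be larger.)

E[α(G)] ≥ 77/2 ≈ 38.5000.


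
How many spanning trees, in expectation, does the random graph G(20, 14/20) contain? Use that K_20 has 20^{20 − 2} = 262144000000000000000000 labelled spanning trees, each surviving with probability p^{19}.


K_20 has 20^{20 − 2} = 262144000000000000000000 labelled spanning trees.
For each such spanning tree H, let X_H = 1 if all 19 edges of H are present in G. Then P[X_H = 1] = p^{19} = (7/10)^{19} = 11398895185373143/10000000000000000000.
By linearity: E[X] = Σ_H E[X_H] = 262144000000000000000000 · p^{19} = 262144000000000000000000 · 11398895185373143/10000000000000000000 = 1494075989737228599296/5.
Numerically: E[X] ≈ 2.99e+20.

E[X] = 262144000000000000000000 · (7/10)^{19} = 1494075989737228599296/5 ≈ 2.99e+20.


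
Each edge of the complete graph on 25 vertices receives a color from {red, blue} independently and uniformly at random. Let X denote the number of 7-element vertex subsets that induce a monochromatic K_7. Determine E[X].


Let X = Σ_S X_S over the C(25, 7) = 480700 subsets S of size 7, where X_S = 1 if the K_7 on S is monochromatic.
For a fixed S, the K_7 on S has C(7, 2) = 21 edges. P[all 21 edges red] = (1/2)^21, and likewise for blue, so P[monochromatic] = 2·(1/2)^21 = 2^{1 − 21} = 1/1048576.
Summing: E[X] = C(25, 7) · 2^{1 − 21} = 480700 · 1/1048576 = 120175/262144.
Numerically: E[X] ≈ 0.458431.

E[X] = C(25,7)·2^(1−C(7,2)) = 120175/262144 ≈ 0.458431.


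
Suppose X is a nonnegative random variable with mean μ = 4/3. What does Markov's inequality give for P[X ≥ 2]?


μ = E[X] = 4/3, a = 2.
Markov: P[X ≥ 2] ≤ μ/a = (4/3)/2 = 2/3.
Numerically: ≈ 0.667.
(Since a = 2 > μ = 1.333, the bound 2/3 is < 1 and informative.)

P[X ≥ 2] ≤ 2/3 ≈ 0.667.


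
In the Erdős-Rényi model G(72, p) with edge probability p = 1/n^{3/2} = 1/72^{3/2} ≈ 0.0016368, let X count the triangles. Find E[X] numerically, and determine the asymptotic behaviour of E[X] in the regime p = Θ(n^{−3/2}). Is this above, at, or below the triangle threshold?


Number of potential triangles: C(72, 3) = 59640.
Each occurs with probability p³ ≈ (0.0016368)³ ≈ 4.3853450e-09.
By linearity: E[X] = C(72, 3)·p³ ≈ 59640 · 4.3853450e-09 ≈ 0.00026.
Since α = 3/2 > 1, p = c/n^{3/2} = o(1/n) is below the triangle threshold p ~ 1/n. Asymptotically E[X] ~ (c³/6)·n^{3(1−α)} = (1³/6)·n^{-1.5} → 0, so by Markov's inequality G has no triangles w.h.p.

E[X] ≈ 0.00026; in regime p = Θ(1/n^{3/2}) E[X] tends to 0 (below the triangle threshold p ~ 1/n).


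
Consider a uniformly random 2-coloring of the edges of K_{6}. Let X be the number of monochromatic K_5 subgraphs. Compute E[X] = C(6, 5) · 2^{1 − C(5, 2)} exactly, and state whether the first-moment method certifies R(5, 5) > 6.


E[X] = C(6, 5) · 2^{1 − 10} = 6 · 2^{−9} = 6/512.
As a reduced fraction: E[X] = 3/256 ≈ 0.012.
Is E[X] < 1? YES.
Since E[X] < 1, there exists a 2-coloring of K_{6} with no monochromatic K_5; hence R(5, 5) > 6.

E[X] = 3/256 ≈ 0.012; E[X] < 1, so R(5, 5) > 6.


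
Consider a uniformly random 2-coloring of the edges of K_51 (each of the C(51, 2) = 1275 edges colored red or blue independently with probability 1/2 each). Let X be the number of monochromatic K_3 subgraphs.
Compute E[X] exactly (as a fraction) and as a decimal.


Let X = Σ_S X_S over the C(51, 3) = 20825 subsets S of size 3, where X_S = 1 if the K_3 on S is monochromatic.
For a fixed S, the K_3 on S has C(3, 2) = 3 edges. P[all 3 edges red] = (1/2)^3, and likewise for blue, so P[monochromatic] = 2·(1/2)^3 = 2^{1 − 3} = 1/4.
By linearity: E[X] = C(51, 3) · 2^{1 − 3} = 20825 · 1/4 = 20825/4.
Numerically: E[X] ≈ 5206.2500.

E[X] = C(51,3)·2^(1−C(3,2)) = 20825/4 ≈ 5206.2500.


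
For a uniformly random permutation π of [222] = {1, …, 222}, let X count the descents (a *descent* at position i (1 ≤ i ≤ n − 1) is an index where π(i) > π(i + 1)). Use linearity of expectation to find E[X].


Write X = Σ X_I over i = 1, …, 221, with X_I the indicator of one descent.
There are 221 indicators.
For each fixed i, the pair (π(i), π(i+1)) is a uniformly random ordered pair of distinct values from {1, …, 222}; by symmetry P[π(i) > π(i+1)] = 1/2.
By linearity: E[X] = 221 · (1/2) = (222 − 1) · (1/2) = 221/2 ≈ 110.50000.

E[X] = 221/2 = 110.50000.


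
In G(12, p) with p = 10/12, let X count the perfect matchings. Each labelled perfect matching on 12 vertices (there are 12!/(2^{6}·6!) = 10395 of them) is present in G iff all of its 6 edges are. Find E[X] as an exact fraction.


K_12 has 12!/(2^{6}·6!) = 10395 labelled perfect matchings.
For each such perfect matching H, let X_H = 1 if all 6 edges of H are present in G. Then P[X_H = 1] = p^{6} = (5/6)^{6} = 15625/46656.
By linearity of expectation: E[X] = Σ_H E[X_H] = 10395 · p^{6} = 10395 · 15625/46656 = 6015625/1728.
Numerically: E[X] ≈ 3481.3.

E[X] = 10395 · (5/6)^{6} = 6015625/1728 ≈ 3481.3.


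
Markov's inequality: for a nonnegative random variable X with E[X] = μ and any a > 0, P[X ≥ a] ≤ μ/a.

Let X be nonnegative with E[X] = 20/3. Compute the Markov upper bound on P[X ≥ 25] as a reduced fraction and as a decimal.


μ = E[X] = 20/3, a = 25.
Markov: P[X ≥ 25] ≤ μ/a = (20/3)/25 = 4/15.
Numerically: ≈ 0.267.
(Since a = 25 > μ = 6.667, the bound 4/15 is < 1 and informative.)

P[X ≥ 25] ≤ 4/15 ≈ 0.267.


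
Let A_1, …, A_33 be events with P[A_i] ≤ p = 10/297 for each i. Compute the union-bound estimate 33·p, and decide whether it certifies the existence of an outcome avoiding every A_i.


Union bound: P[∪_{i=1}^{33} A_i] ≤ Σ_i P[A_i] ≤ 33·p = 33·(10/297) = 10/9.
Numerically: 10/9 ≈ 1.111111.
Is 10/9 < 1? NO.
Since the bound 10/9 is ≥ 1, the union bound is uninformative here; it does NOT by itself certify existence.

33·p = 10/9 ≈ 1.111111; existence NOT certified by the union bound.


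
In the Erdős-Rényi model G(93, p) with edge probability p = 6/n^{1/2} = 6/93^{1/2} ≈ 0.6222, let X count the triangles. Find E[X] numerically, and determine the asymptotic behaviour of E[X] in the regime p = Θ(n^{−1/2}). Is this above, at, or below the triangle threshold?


Number of potential triangles: C(93, 3) = 129766.
Each occurs with probability p³ ≈ (0.6222)³ ≈ 2.408404e-01.
By linearity: E[X] = C(93, 3)·p³ ≈ 129766 · 2.408404e-01 ≈ 31252.8945.
Since α = 1/2 < 1, p = c/n^{1/2} ≫ 1/n is above the triangle threshold p ~ 1/n. Asymptotically E[X] ~ (c³/6)·n^{3(1−α)} = (6³/6)·n^{1.5} → ∞; triangles are abundant w.h.p.

E[X] ≈ 31252.8945; in regime p = Θ(1/n^{1/2}) E[X] diverges (above the triangle threshold p ~ 1/n).


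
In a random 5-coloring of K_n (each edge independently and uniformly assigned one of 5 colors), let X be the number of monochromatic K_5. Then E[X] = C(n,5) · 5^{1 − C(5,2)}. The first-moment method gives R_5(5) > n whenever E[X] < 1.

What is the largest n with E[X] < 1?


We need C(n, 5) · 5^{1 − 10} < 1, i.e. C(n, 5) < 5^{10 − 1} = 1953125.
Check values of n near the boundary:
  n = 43: C(43, 5) = 962598; 962598 < 1953125? YES
  n = 44: C(44, 5) = 1086008; 1086008 < 1953125? YES
  n = 45: C(45, 5) = 1221759; 1221759 < 1953125? YES
  n = 46: C(46, 5) = 1370754; 1370754 < 1953125? YES
  n = 47: C(47, 5) = 1533939; 1533939 < 1953125? YES
  n = 48: C(48, 5) = 1712304; 1712304 < 1953125? YES
  n = 49: C(49, 5) = 1906884; 1906884 < 1953125? YES
  n = 50: C(50, 5) = 2118760; 2118760 < 1953125? NO
The largest n with C(n, 5) < 1953125 is n = 49 (where E[X] = 1906884/1953125 ≈ 0.9763). Hence R_5(5) > 49, i.e. R_5(5) ≥ 50.

Largest n = 49; hence R_5(5) > 49.


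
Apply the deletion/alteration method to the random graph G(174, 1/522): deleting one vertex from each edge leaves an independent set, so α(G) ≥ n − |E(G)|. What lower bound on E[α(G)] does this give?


E[|E(G)|] = C(174, 2)·p = 15051 · (1/522) = 173/6.
E[α(G)] ≥ n − E[|E(G)|] = 174 − 173/6 = 871/6.
Numerically: ≈ 145.1667.
(This is only a lower bound; the true E[α(G)] may be larger.)

E[α(G)] ≥ 871/6 ≈ 145.1667.


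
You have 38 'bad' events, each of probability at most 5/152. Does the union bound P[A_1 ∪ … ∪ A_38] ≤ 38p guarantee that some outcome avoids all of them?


Union bound: P[∪_{i=1}^{38} A_i] ≤ Σ_i P[A_i] ≤ 38·p = 38·(5/152) = 5/4.
Numerically: 5/4 ≈ 1.250000.
Is 5/4 < 1? NO.
Since the bound 5/4 is ≥ 1, the union bound is uninformative here; it does NOT by itself certify existence.

38·p = 5/4 ≈ 1.250000; existence NOT certified by the union bound.


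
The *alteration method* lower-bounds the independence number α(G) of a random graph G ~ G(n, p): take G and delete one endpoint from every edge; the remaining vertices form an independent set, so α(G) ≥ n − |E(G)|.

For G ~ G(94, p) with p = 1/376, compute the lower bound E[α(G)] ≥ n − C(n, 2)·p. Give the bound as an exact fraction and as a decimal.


E[|E(G)|] = C(94, 2)·p = 4371 · (1/376) = 93/8.
E[α(G)] ≥ n − E[|E(G)|] = 94 − 93/8 = 659/8.
Numerically: ≈ 82.375.
(This is only a lower bound; the true E[α(G)] may be larger.)

E[α(G)] ≥ 659/8 ≈ 82.375.


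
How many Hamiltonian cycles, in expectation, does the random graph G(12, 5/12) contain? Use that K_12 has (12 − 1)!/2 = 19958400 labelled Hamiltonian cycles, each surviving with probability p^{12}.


K_12 has (12 − 1)!/2 = 19958400 labelled Hamiltonian cycles.
For each such Hamiltonian cycle H, let X_H = 1 if all 12 edges of H are present in G. Then P[X_H = 1] = p^{12} = (5/12)^{12} = 244140625/8916100448256.
By linearity: E[X] = Σ_H E[X_H] = 19958400 · p^{12} = 19958400 · 244140625/8916100448256 = 469970703125/859963392.
Numerically: E[X] ≈ 547.

E[X] = 19958400 · (5/12)^{12} = 469970703125/859963392 ≈ 547.


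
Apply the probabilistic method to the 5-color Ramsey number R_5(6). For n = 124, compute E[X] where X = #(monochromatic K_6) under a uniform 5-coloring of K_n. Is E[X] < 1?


E[X] = C(124, 6) · 5^{1 − 15} = 4465475476 · 5^{−14} = 4465475476/6103515625.
As a reduced fraction: E[X] = 4465475476/6103515625 ≈ 0.73162.
Is E[X] < 1? YES.
Since E[X] < 1, there exists a 5-coloring of K_{124} with no monochromatic K_6; hence R_5(6) > 124.

E[X] = 4465475476/6103515625 ≈ 0.73162; E[X] < 1, so R_5(6) > 124.


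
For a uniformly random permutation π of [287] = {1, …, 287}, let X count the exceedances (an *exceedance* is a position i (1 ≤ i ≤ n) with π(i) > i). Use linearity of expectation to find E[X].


Write X = Σ_{i=1}^{287} X_i, where X_i = 1_{π(i) > i}.
For each fixed i, π(i) is uniform over {1, …, 287} (marginal of a uniform permutation), so P[π(i) > i] = (n − i)/n. Summing: Σ_{i=1}^{287} (n − i)/n = (0 + 1 + … + 286)/287 = 287(287 − 1)/(2·287) = (287 − 1)/2.
Hence E[X] = Σ_{i=1}^{287} (287 − i)/287 = 143 ≈ 143.000000.

E[X] = 143 = 143.000000.


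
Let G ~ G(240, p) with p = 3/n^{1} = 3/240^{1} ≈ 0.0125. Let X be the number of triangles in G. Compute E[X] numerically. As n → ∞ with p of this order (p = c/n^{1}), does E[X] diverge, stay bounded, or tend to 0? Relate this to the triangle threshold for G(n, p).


Number of potential triangles: C(240, 3) = 2275280.
Each occurs with probability p³ ≈ (0.0125)³ ≈ 1.9531250e-06.
By linearity: E[X] = C(240, 3)·p³ ≈ 2275280 · 1.9531250e-06 ≈ 4.44391.
Here α = 1, so p = 3/n is exactly at the triangle threshold p ~ 1/n. Asymptotically E[X] → c³/6 = 3³/6 = 9/2 ≈ 4.50000, a bounded constant. In this regime the triangle count is asymptotically Poisson(c³/6).

E[X] ≈ 4.44391; in regime p = Θ(1/n^{1}) E[X] stays bounded (at the triangle threshold p ~ 1/n).


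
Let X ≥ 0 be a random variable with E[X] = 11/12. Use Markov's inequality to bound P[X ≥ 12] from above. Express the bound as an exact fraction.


μ = E[X] = 11/12, a = 12.
Markov: P[X ≥ 12] ≤ μ/a = (11/12)/12 = 11/144.
Numerically: ≈ 0.076389.
(Since a = 12 > μ = 0.916667, the bound 11/144 is < 1 and informative.)

P[X ≥ 12] ≤ 11/144 ≈ 0.076389.


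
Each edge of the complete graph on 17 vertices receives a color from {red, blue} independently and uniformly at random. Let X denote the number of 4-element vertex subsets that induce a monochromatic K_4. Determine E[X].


Let X = Σ_S X_S over the C(17, 4) = 2380 subsets S of size 4, where X_S = 1 if the K_4 on S is monochromatic.
For a fixed S, the K_4 on S has C(4, 2) = 6 edges. P[all 6 edges red] = (1/2)^6, and likewise for blue, so P[monochromatic] = 2·(1/2)^6 = 2^{1 − 6} = 1/32.
By linearity of expectation: E[X] = C(17, 4) · 2^{1 − 6} = 2380 · 1/32 = 595/8.
Numerically: E[X] ≈ 74.375000.

E[X] = C(17,4)·2^(1−C(4,2)) = 595/8 ≈ 74.375000.


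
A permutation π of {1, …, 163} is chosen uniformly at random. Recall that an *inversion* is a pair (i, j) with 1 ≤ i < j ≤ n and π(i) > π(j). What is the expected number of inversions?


Write X = Σ X_I over the C(163, 2) = 13203 pairs i < j, with X_I the indicator of one inversion.
There are 13203 indicators.
For each fixed pair i < j, the values π(i) and π(j) are two distinct elements of {1, …, 163} in uniformly random order; by symmetry P[π(i) > π(j)] = 1/2.
By linearity: E[X] = 13203 · (1/2) = C(163, 2) · (1/2) = 13203/2 = 13203/2 ≈ 6601.500000.

E[X] = 13203/2 = 6601.500000.


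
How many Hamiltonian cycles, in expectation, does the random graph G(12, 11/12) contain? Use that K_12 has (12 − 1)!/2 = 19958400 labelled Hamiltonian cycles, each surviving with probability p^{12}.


K_12 has (12 − 1)!/2 = 19958400 labelled Hamiltonian cycles.
For each such Hamiltonian cycle H, let X_H = 1 if all 12 edges of H are present in G. Then P[X_H = 1] = p^{12} = (11/12)^{12} = 3138428376721/8916100448256.
Summing the indicators: E[X] = Σ_H E[X_H] = 19958400 · p^{12} = 19958400 · 3138428376721/8916100448256 = 6041474625187925/859963392.
Numerically: E[X] ≈ 7.0253e+06.

E[X] = 19958400 · (11/12)^{12} = 6041474625187925/859963392 ≈ 7.0253e+06.


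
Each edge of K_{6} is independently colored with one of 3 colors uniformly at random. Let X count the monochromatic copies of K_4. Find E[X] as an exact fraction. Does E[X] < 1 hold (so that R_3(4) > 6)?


E[X] = C(6, 4) · 3^{1 − 6} = 15 · 3^{−5} = 15/243.
As a reduced fraction: E[X] = 5/81 ≈ 0.0617.
Is E[X] < 1? YES.
Since E[X] < 1, there exists a 3-coloring of K_{6} with no monochromatic K_4; hence R_3(4) > 6.

E[X] = 5/81 ≈ 0.0617; E[X] < 1, so R_3(4) > 6.


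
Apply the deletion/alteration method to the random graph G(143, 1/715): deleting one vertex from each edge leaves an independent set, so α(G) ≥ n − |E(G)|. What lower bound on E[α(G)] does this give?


E[|E(G)|] = C(143, 2)·p = 10153 · (1/715) = 71/5.
E[α(G)] ≥ n − E[|E(G)|] = 143 − 71/5 = 644/5.
Numerically: ≈ 128.8000.
(This is only a lower bound; the true E[α(G)] may be larger.)

E[α(G)] ≥ 644/5 ≈ 128.8000.


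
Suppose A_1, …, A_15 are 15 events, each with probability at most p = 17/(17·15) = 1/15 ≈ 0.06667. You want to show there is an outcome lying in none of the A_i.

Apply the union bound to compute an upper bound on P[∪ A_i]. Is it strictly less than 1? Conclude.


Union bound: P[∪_{i=1}^{15} A_i] ≤ Σ_i P[A_i] ≤ 15·p = 15·(1/15) = 1.
Numerically: 1 ≈ 1.00000.
Is 1 < 1? NO.
Since the bound 1 is ≥ 1, the union bound is uninformative here; it does NOT by itself certify existence.

15·p = 1 ≈ 1.00000; existence NOT certified by the union bound.


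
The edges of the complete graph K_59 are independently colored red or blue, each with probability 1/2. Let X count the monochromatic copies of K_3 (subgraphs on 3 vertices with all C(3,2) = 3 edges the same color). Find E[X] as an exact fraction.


Let X = Σ_S X_S over the C(59, 3) = 32509 subsets S of size 3, where X_S = 1 if the K_3 on S is monochromatic.
For a fixed S, the K_3 on S has C(3, 2) = 3 edges. P[all 3 edges red] = (1/2)^3, and likewise for blue, so P[monochromatic] = 2·(1/2)^3 = 2^{1 − 3} = 1/4.
Summing: E[X] = C(59, 3) · 2^{1 − 3} = 32509 · 1/4 = 32509/4.
Numerically: E[X] ≈ 8127.25000.

E[X] = C(59,3)·2^(1−C(3,2)) = 32509/4 ≈ 8127.25000.


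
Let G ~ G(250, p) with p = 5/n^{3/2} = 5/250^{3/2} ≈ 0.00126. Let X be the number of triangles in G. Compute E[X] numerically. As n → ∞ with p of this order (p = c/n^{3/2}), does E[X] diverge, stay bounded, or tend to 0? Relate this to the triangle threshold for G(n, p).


Number of potential triangles: C(250, 3) = 2573000.
Each occurs with probability p³ ≈ (0.00126)³ ≈ 2.02386e-09.
By linearity: E[X] = C(250, 3)·p³ ≈ 2573000 · 2.02386e-09 ≈ 0.005.
Since α = 3/2 > 1, p = c/n^{3/2} = o(1/n) is below the triangle threshold p ~ 1/n. Asymptotically E[X] ~ (c³/6)·n^{3(1−α)} = (5³/6)·n^{-1.5} → 0, so by Markov's inequality G has no triangles w.h.p.

E[X] ≈ 0.005; in regime p = Θ(1/n^{3/2}) E[X] tends to 0 (below the triangle threshold p ~ 1/n).


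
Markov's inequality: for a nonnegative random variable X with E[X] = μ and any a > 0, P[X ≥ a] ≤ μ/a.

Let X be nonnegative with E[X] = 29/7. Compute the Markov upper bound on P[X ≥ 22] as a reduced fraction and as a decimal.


μ = E[X] = 29/7, a = 22.
Markov: P[X ≥ 22] ≤ μ/a = (29/7)/22 = 29/154.
Numerically: ≈ 0.188312.
(Since a = 22 > μ = 4.142857, the bound 29/154 is < 1 and informative.)

P[X ≥ 22] ≤ 29/154 ≈ 0.188312.


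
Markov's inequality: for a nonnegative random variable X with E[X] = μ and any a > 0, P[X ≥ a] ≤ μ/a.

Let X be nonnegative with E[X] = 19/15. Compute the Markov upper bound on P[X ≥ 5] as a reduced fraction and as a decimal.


μ = E[X] = 19/15, a = 5.
Markov: P[X ≥ 5] ≤ μ/a = (19/15)/5 = 19/75.
Numerically: ≈ 0.2533.
(Since a = 5 > μ = 1.2667, the bound 19/75 is < 1 and informative.)

P[X ≥ 5] ≤ 19/75 ≈ 0.2533.


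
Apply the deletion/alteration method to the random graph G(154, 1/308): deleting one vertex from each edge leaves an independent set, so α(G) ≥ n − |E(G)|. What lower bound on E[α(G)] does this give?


E[|E(G)|] = C(154, 2)·p = 11781 · (1/308) = 153/4.
E[α(G)] ≥ n − E[|E(G)|] = 154 − 153/4 = 463/4.
Numerically: ≈ 115.7500.
(This is only a lower bound; the true E[α(G)] may be larger.)

E[α(G)] ≥ 463/4 ≈ 115.7500.


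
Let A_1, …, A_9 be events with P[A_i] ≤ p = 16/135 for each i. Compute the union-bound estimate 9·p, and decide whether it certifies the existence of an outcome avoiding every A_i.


Union bound: P[∪_{i=1}^{9} A_i] ≤ Σ_i P[A_i] ≤ 9·p = 9·(16/135) = 16/15.
Numerically: 16/15 ≈ 1.0666667.
Is 16/15 < 1? NO.
Since the bound 16/15 is ≥ 1, the union bound is uninformative here; it does NOT by itself certify existence.

9·p = 16/15 ≈ 1.0666667; existence NOT certified by the union bound.


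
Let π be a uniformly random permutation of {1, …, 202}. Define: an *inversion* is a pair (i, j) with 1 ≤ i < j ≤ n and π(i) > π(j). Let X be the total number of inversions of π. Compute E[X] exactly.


Write X = Σ X_I over the C(202, 2) = 20301 pairs i < j, with X_I the indicator of one inversion.
There are 20301 indicators.
For each fixed pair i < j, the values π(i) and π(j) are two distinct elements of {1, …, 202} in uniformly random order; by symmetry P[π(i) > π(j)] = 1/2.
By linearity: E[X] = 20301 · (1/2) = C(202, 2) · (1/2) = 20301/2 = 20301/2 ≈ 10150.500000.

E[X] = 20301/2 = 10150.500000.


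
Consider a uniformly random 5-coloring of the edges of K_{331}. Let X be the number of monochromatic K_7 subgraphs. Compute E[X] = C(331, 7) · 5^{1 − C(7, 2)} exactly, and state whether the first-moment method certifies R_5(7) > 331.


E[X] = C(331, 7) · 5^{1 − 21} = 81027017349850 · 5^{−20} = 81027017349850/95367431640625.
As a reduced fraction: E[X] = 3241080693994/3814697265625 ≈ 0.8496299.
Is E[X] < 1? YES.
Since E[X] < 1, there exists a 5-coloring of K_{331} with no monochromatic K_7; hence R_5(7) > 331.

E[X] = 3241080693994/3814697265625 ≈ 0.8496299; E[X] < 1, so R_5(7) > 331.


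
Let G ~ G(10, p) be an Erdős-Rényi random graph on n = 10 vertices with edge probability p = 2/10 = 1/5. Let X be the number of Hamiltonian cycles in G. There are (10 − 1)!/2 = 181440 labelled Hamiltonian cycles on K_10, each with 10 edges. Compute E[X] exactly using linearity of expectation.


K_10 has (10 − 1)!/2 = 181440 labelled Hamiltonian cycles.
For each such Hamiltonian cycle H, let X_H = 1 if all 10 edges of H are present in G. Then P[X_H = 1] = p^{10} = (1/5)^{10} = 1/9765625.
Summing the indicators: E[X] = Σ_H E[X_H] = 181440 · p^{10} = 181440 · 1/9765625 = 36288/1953125.
Numerically: E[X] ≈ 0.01858.

E[X] = 181440 · (1/5)^{10} = 36288/1953125 ≈ 0.01858.


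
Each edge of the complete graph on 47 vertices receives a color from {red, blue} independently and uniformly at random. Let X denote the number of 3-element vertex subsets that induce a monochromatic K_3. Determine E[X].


Let X = Σ_S X_S over the C(47, 3) = 16215 subsets S of size 3, where X_S = 1 if the K_3 on S is monochromatic.
For a fixed S, the K_3 on S has C(3, 2) = 3 edges. P[all 3 edges red] = (1/2)^3, and likewise for blue, so P[monochromatic] = 2·(1/2)^3 = 2^{1 − 3} = 1/4.
By linearity of expectation: E[X] = C(47, 3) · 2^{1 − 3} = 16215 · 1/4 = 16215/4.
Numerically: E[X] ≈ 4053.7500.

E[X] = C(47,3)·2^(1−C(3,2)) = 16215/4 ≈ 4053.7500.


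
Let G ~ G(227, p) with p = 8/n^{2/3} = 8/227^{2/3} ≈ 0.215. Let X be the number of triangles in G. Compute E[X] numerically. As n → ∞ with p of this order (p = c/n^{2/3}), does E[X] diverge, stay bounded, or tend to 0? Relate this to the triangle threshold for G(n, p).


Number of potential triangles: C(227, 3) = 1923825.
Each occurs with probability p³ ≈ (0.215)³ ≈ 9.936152e-03.
By linearity: E[X] = C(227, 3)·p³ ≈ 1923825 · 9.936152e-03 ≈ 19115.4185.
Since α = 2/3 < 1, p = c/n^{2/3} ≫ 1/n is above the triangle threshold p ~ 1/n. Asymptotically E[X] ~ (c³/6)·n^{3(1−α)} = (8³/6)·n^{1} → ∞; triangles are abundant w.h.p.

E[X] ≈ 19115.4185; in regime p = Θ(1/n^{2/3}) E[X] diverges (above the triangle threshold p ~ 1/n).


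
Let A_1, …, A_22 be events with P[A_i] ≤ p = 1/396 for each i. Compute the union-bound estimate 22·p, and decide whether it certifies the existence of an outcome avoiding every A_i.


Union bound: P[∪_{i=1}^{22} A_i] ≤ Σ_i P[A_i] ≤ 22·p = 22·(1/396) = 1/18.
Numerically: 1/18 ≈ 0.0555556.
Is 1/18 < 1? YES.
Since P[∪ A_i] ≤ 1/18 < 1, the complement has P[∩ A_i^c] ≥ 1 − 1/18 = 17/18 > 0, so some outcome avoids every A_i.

22·p = 1/18 ≈ 0.0555556; existence CERTIFIED by the union bound.


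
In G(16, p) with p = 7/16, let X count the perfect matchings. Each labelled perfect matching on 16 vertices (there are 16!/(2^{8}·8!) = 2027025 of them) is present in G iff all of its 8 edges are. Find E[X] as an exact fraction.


K_16 has 16!/(2^{8}·8!) = 2027025 labelled perfect matchings.
For each such perfect matching H, let X_H = 1 if all 8 edges of H are present in G. Then P[X_H = 1] = p^{8} = (7/16)^{8} = 5764801/4294967296.
Summing the indicators: E[X] = Σ_H E[X_H] = 2027025 · p^{8} = 2027025 · 5764801/4294967296 = 11685395747025/4294967296.
Numerically: E[X] ≈ 2721.

E[X] = 2027025 · (7/16)^{8} = 11685395747025/4294967296 ≈ 2721.


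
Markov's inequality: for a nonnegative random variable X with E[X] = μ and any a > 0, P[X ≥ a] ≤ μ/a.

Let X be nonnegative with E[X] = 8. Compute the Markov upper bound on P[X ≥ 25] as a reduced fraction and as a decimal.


μ = E[X] = 8, a = 25.
Markov: P[X ≥ 25] ≤ μ/a = (8)/25 = 8/25.
Numerically: ≈ 0.3200.
(Since a = 25 > μ = 8.0000, the bound 8/25 is < 1 and informative.)

P[X ≥ 25] ≤ 8/25 ≈ 0.3200.


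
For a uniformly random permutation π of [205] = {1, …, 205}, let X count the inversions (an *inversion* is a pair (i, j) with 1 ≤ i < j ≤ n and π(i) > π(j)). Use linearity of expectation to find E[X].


Write X = Σ X_I over the C(205, 2) = 20910 pairs i < j, with X_I the indicator of one inversion.
There are 20910 indicators.
For each fixed pair i < j, the values π(i) and π(j) are two distinct elements of {1, …, 205} in uniformly random order; by symmetry P[π(i) > π(j)] = 1/2.
By linearity: E[X] = 20910 · (1/2) = C(205, 2) · (1/2) = 20910/2 = 10455 ≈ 10455.0000.

E[X] = 10455 = 10455.0000.


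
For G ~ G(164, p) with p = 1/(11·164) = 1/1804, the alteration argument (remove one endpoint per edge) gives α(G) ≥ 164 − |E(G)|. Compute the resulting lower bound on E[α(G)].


E[|E(G)|] = C(164, 2)·p = 13366 · (1/1804) = 163/22.
E[α(G)] ≥ n − E[|E(G)|] = 164 − 163/22 = 3445/22.
Numerically: ≈ 156.590909.
(This is only a lower bound; the true E[α(G)] may be larger.)

E[α(G)] ≥ 3445/22 ≈ 156.590909.


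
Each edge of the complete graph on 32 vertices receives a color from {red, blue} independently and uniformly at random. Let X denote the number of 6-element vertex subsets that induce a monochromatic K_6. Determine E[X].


Let X = Σ_S X_S over the C(32, 6) = 906192 subsets S of size 6, where X_S = 1 if the K_6 on S is monochromatic.
For a fixed S, the K_6 on S has C(6, 2) = 15 edges. P[all 15 edges red] = (1/2)^15, and likewise for blue, so P[monochromatic] = 2·(1/2)^15 = 2^{1 − 15} = 1/16384.
Summing: E[X] = C(32, 6) · 2^{1 − 15} = 906192 · 1/16384 = 56637/1024.
Numerically: E[X] ≈ 55.3096.

E[X] = C(32,6)·2^(1−C(6,2)) = 56637/1024 ≈ 55.3096.


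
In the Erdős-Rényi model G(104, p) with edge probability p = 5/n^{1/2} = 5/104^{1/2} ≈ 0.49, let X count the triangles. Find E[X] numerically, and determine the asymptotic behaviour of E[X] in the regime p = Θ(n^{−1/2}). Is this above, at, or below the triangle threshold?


Number of potential triangles: C(104, 3) = 182104.
Each occurs with probability p³ ≈ (0.49)³ ≈ 1.17858e-01.
By linearity: E[X] = C(104, 3)·p³ ≈ 182104 · 1.17858e-01 ≈ 21462.460.
Since α = 1/2 < 1, p = c/n^{1/2} ≫ 1/n is above the triangle threshold p ~ 1/n. Asymptotically E[X] ~ (c³/6)·n^{3(1−α)} = (5³/6)·n^{1.5} → ∞; triangles are abundant w.h.p.

E[X] ≈ 21462.460; in regime p = Θ(1/n^{1/2}) E[X] diverges (above the triangle threshold p ~ 1/n).


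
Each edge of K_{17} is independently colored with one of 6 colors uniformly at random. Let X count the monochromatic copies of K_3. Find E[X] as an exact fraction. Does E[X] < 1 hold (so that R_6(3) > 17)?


E[X] = C(17, 3) · 6^{1 − 3} = 680 · 6^{−2} = 680/36.
As a reduced fraction: E[X] = 170/9 ≈ 18.8889.
Is E[X] < 1? NO.
Since E[X] ≥ 1, the first-moment bound is inconclusive at n = 17; it does NOT by itself certify R_6(3) > 17.

E[X] = 170/9 ≈ 18.8889; E[X] ≥ 1; first-moment method inconclusive here.


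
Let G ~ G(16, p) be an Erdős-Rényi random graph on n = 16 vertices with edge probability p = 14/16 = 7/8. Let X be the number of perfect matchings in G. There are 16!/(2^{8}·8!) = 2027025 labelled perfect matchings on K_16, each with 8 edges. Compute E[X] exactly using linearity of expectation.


K_16 has 16!/(2^{8}·8!) = 2027025 labelled perfect matchings.
For each such perfect matching H, let X_H = 1 if all 8 edges of H are present in G. Then P[X_H = 1] = p^{8} = (7/8)^{8} = 5764801/16777216.
By linearity of expectation: E[X] = Σ_H E[X_H] = 2027025 · p^{8} = 2027025 · 5764801/16777216 = 11685395747025/16777216.
Numerically: E[X] ≈ 6.965e+05.

E[X] = 2027025 · (7/8)^{8} = 11685395747025/16777216 ≈ 6.965e+05.


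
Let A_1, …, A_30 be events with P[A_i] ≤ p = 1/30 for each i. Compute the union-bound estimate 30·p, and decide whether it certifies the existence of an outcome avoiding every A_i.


Union bound: P[∪_{i=1}^{30} A_i] ≤ Σ_i P[A_i] ≤ 30·p = 30·(1/30) = 1.
Numerically: 1 ≈ 1.000.
Is 1 < 1? NO.
Since the bound 1 is ≥ 1, the union bound is uninformative here; it does NOT by itself certify existence.

30·p = 1 ≈ 1.000; existence NOT certified by the union bound.


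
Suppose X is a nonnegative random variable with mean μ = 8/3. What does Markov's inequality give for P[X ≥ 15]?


μ = E[X] = 8/3, a = 15.
Markov: P[X ≥ 15] ≤ μ/a = (8/3)/15 = 8/45.
Numerically: ≈ 0.178.
(Since a = 15 > μ = 2.667, the bound 8/45 is < 1 and informative.)

P[X ≥ 15] ≤ 8/45 ≈ 0.178.


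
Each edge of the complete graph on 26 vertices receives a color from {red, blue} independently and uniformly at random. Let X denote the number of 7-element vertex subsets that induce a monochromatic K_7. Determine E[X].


Let X = Σ_S X_S over the C(26, 7) = 657800 subsets S of size 7, where X_S = 1 if the K_7 on S is monochromatic.
For a fixed S, the K_7 on S has C(7, 2) = 21 edges. P[all 21 edges red] = (1/2)^21, and likewise for blue, so P[monochromatic] = 2·(1/2)^21 = 2^{1 − 21} = 1/1048576.
Summing: E[X] = C(26, 7) · 2^{1 − 21} = 657800 · 1/1048576 = 82225/131072.
Numerically: E[X] ≈ 0.62733.

E[X] = C(26,7)·2^(1−C(7,2)) = 82225/131072 ≈ 0.62733.


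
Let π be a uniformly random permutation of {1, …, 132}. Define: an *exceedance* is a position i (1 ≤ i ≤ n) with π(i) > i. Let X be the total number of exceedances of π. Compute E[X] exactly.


Write X = Σ_{i=1}^{132} X_i, where X_i = 1_{π(i) > i}.
For each fixed i, π(i) is uniform over {1, …, 132} (marginal of a uniform permutation), so P[π(i) > i] = (n − i)/n. Summing: Σ_{i=1}^{132} (n − i)/n = (0 + 1 + … + 131)/132 = 132(132 − 1)/(2·132) = (132 − 1)/2.
Hence E[X] = Σ_{i=1}^{132} (132 − i)/132 = 131/2 ≈ 65.500.

E[X] = 131/2 = 65.500.


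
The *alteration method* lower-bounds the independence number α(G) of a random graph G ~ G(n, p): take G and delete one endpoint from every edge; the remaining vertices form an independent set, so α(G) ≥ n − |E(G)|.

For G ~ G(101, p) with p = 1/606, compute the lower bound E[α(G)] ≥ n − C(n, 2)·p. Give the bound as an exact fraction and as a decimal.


E[|E(G)|] = C(101, 2)·p = 5050 · (1/606) = 25/3.
E[α(G)] ≥ n − E[|E(G)|] = 101 − 25/3 = 278/3.
Numerically: ≈ 92.6667.
(This is only a lower bound; the true E[α(G)] may be larger.)

E[α(G)] ≥ 278/3 ≈ 92.6667.


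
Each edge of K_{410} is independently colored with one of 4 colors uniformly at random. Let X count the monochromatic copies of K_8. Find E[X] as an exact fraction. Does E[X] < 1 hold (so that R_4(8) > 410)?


E[X] = C(410, 8) · 4^{1 − 28} = 18488798173326195 · 4^{−27} = 18488798173326195/18014398509481984.
As a reduced fraction: E[X] = 18488798173326195/18014398509481984 ≈ 1.026334.
Is E[X] < 1? NO.
Since E[X] ≥ 1, the first-moment bound is inconclusive at n = 410; it does NOT by itself certify R_4(8) > 410.

E[X] = 18488798173326195/18014398509481984 ≈ 1.026334; E[X] ≥ 1; first-moment method inconclusive here.


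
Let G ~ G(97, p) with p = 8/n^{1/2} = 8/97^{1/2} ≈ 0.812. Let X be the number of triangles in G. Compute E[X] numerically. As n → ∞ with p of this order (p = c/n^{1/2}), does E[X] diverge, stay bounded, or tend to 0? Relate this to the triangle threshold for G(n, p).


Number of potential triangles: C(97, 3) = 147440.
Each occurs with probability p³ ≈ (0.812)³ ≈ 5.35935e-01.
By linearity: E[X] = C(97, 3)·p³ ≈ 147440 · 5.35935e-01 ≈ 79018.300.
Since α = 1/2 < 1, p = c/n^{1/2} ≫ 1/n is above the triangle threshold p ~ 1/n. Asymptotically E[X] ~ (c³/6)·n^{3(1−α)} = (8³/6)·n^{1.5} → ∞; triangles are abundant w.h.p.

E[X] ≈ 79018.300; in regime p = Θ(1/n^{1/2}) E[X] diverges (above the triangle threshold p ~ 1/n).


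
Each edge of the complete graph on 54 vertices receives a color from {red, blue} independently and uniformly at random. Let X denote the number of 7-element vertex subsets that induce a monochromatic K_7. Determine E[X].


Let X = Σ_S X_S over the C(54, 7) = 177100560 subsets S of size 7, where X_S = 1 if the K_7 on S is monochromatic.
For a fixed S, the K_7 on S has C(7, 2) = 21 edges. P[all 21 edges red] = (1/2)^21, and likewise for blue, so P[monochromatic] = 2·(1/2)^21 = 2^{1 − 21} = 1/1048576.
Summing: E[X] = C(54, 7) · 2^{1 − 21} = 177100560 · 1/1048576 = 11068785/65536.
Numerically: E[X] ≈ 168.896.

E[X] = C(54,7)·2^(1−C(7,2)) = 11068785/65536 ≈ 168.896.


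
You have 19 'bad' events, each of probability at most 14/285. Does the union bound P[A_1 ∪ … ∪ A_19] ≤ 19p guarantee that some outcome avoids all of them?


Union bound: P[∪_{i=1}^{19} A_i] ≤ Σ_i P[A_i] ≤ 19·p = 19·(14/285) = 14/15.
Numerically: 14/15 ≈ 0.9333333.
Is 14/15 < 1? YES.
Since P[∪ A_i] ≤ 14/15 < 1, the complement has P[∩ A_i^c] ≥ 1 − 14/15 = 1/15 > 0, so some outcome avoids every A_i.

19·p = 14/15 ≈ 0.9333333; existence CERTIFIED by the union bound.


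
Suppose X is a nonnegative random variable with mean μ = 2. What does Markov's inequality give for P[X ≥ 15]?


μ = E[X] = 2, a = 15.
Markov: P[X ≥ 15] ≤ μ/a = (2)/15 = 2/15.
Numerically: ≈ 0.133333.
(Since a = 15 > μ = 2.000000, the bound 2/15 is < 1 and informative.)

P[X ≥ 15] ≤ 2/15 ≈ 0.133333.


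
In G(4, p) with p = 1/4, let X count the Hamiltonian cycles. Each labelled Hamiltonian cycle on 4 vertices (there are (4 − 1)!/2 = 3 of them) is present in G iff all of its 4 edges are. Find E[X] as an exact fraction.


K_4 has (4 − 1)!/2 = 3 labelled Hamiltonian cycles.
For each such Hamiltonian cycle H, let X_H = 1 if all 4 edges of H are present in G. Then P[X_H = 1] = p^{4} = (1/4)^{4} = 1/256.
By linearity of expectation: E[X] = Σ_H E[X_H] = 3 · p^{4} = 3 · 1/256 = 3/256.
Numerically: E[X] ≈ 0.01172.

E[X] = 3 · (1/4)^{4} = 3/256 ≈ 0.01172.


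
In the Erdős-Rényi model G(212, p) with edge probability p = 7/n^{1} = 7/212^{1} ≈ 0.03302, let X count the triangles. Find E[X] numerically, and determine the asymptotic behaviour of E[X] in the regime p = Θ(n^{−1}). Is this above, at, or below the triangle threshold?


Number of potential triangles: C(212, 3) = 1565620.
Each occurs with probability p³ ≈ (0.03302)³ ≈ 3.599868e-05.
By linearity: E[X] = C(212, 3)·p³ ≈ 1565620 · 3.599868e-05 ≈ 56.3602.
Here α = 1, so p = 7/n is exactly at the triangle threshold p ~ 1/n. Asymptotically E[X] → c³/6 = 7³/6 = 343/6 ≈ 57.1667, a bounded constant. In this regime the triangle count is asymptotically Poisson(c³/6).

E[X] ≈ 56.3602; in regime p = Θ(1/n^{1}) E[X] stays bounded (at the triangle threshold p ~ 1/n).


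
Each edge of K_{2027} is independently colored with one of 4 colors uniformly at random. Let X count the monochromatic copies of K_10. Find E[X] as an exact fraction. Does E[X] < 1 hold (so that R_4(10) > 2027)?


E[X] = C(2027, 10) · 4^{1 − 45} = 315586117401470604332341335 · 4^{−44} = 315586117401470604332341335/309485009821345068724781056.
As a reduced fraction: E[X] = 315586117401470604332341335/309485009821345068724781056 ≈ 1.0197.
Is E[X] < 1? NO.
Since E[X] ≥ 1, the first-moment bound is inconclusive at n = 2027; it does NOT by itself certify R_4(10) > 2027.

E[X] = 315586117401470604332341335/309485009821345068724781056 ≈ 1.0197; E[X] ≥ 1; first-moment method inconclusive here.


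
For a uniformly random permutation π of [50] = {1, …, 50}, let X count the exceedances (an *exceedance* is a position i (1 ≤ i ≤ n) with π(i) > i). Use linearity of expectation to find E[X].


Write X = Σ_{i=1}^{50} X_i, where X_i = 1_{π(i) > i}.
For each fixed i, π(i) is uniform over {1, …, 50} (marginal of a uniform permutation), so P[π(i) > i] = (n − i)/n. Summing: Σ_{i=1}^{50} (n − i)/n = (0 + 1 + … + 49)/50 = 50(50 − 1)/(2·50) = (50 − 1)/2.
Hence E[X] = Σ_{i=1}^{50} (50 − i)/50 = 49/2 ≈ 24.50000.

E[X] = 49/2 = 24.50000.
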